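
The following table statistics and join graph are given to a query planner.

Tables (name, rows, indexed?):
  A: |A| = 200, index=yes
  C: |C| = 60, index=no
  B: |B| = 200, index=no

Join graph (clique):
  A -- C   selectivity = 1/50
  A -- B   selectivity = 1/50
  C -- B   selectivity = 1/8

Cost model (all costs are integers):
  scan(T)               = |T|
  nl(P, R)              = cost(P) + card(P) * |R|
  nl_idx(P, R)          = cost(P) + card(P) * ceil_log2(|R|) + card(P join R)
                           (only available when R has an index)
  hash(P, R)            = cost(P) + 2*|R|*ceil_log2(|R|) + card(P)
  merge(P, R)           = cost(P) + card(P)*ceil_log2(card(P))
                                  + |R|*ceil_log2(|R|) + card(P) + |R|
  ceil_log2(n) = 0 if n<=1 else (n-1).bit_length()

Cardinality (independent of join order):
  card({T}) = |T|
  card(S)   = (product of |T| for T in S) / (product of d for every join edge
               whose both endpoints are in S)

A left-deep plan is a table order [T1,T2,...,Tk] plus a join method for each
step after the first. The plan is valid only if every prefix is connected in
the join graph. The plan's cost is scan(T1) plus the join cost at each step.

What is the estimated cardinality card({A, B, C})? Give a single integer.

Tables in S: A(200), B(200), C(60)
Edges inside S: A-C(d=50), A-B(d=50), C-B(d=8)
numerator = 200 * 200 * 60 = 2400000
denominator = 50 * 50 * 8 = 20000
card(S) = 2400000 / 20000 = 120

120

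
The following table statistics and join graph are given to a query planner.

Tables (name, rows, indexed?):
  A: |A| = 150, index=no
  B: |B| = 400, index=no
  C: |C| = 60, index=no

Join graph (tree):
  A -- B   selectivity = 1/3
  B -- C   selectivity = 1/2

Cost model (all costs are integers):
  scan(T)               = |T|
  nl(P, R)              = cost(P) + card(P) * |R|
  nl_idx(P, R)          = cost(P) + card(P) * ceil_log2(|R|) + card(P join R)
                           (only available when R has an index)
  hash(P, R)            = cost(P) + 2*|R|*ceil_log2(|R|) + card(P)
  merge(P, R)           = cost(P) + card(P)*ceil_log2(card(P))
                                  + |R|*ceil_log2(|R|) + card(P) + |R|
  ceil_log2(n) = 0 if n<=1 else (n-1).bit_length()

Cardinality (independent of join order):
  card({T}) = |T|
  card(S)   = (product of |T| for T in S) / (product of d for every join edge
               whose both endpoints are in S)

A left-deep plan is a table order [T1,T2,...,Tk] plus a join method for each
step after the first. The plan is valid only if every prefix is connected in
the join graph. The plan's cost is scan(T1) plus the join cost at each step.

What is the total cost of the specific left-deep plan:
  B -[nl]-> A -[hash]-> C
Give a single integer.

81120

step 1: scan B: cost=400, card=400
step 2: join A via nl
    card(P join A) = 400*150/(3) = 20000
    cost = 400 + 400*150 = 60400
step 3: join C via hash
    card(P join C) = 20000*60/(2) = 600000
    cost = 60400 + 2*60*6 + 20000 = 81120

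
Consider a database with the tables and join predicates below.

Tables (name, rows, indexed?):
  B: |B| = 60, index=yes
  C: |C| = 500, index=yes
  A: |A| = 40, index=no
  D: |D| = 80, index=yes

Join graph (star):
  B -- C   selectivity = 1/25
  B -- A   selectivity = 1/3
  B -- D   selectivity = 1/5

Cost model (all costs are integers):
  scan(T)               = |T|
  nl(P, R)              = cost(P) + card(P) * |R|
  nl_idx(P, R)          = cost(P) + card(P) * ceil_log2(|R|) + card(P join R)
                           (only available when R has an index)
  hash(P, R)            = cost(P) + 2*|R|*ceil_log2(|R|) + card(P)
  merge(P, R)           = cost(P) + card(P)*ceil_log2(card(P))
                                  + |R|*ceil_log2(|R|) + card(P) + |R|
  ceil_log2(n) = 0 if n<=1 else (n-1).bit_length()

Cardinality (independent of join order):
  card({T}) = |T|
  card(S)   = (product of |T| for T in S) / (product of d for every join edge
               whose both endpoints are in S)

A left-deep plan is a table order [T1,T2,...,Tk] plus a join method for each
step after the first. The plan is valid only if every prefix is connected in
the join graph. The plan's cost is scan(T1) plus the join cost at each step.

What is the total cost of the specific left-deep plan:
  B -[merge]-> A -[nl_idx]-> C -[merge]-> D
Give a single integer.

264600

step 1: scan B: cost=60, card=60
step 2: join A via merge
    card(P join A) = 60*40/(3) = 800
    cost = 60 + 60*6 + 40*6 + 60 + 40 = 760
step 3: join C via nl_idx
    card(P join C) = 800*500/(25) = 16000
    cost = 760 + 800*9 + 16000 = 23960
step 4: join D via merge
    card(P join D) = 16000*80/(5) = 256000
    cost = 23960 + 16000*14 + 80*7 + 16000 + 80 = 264600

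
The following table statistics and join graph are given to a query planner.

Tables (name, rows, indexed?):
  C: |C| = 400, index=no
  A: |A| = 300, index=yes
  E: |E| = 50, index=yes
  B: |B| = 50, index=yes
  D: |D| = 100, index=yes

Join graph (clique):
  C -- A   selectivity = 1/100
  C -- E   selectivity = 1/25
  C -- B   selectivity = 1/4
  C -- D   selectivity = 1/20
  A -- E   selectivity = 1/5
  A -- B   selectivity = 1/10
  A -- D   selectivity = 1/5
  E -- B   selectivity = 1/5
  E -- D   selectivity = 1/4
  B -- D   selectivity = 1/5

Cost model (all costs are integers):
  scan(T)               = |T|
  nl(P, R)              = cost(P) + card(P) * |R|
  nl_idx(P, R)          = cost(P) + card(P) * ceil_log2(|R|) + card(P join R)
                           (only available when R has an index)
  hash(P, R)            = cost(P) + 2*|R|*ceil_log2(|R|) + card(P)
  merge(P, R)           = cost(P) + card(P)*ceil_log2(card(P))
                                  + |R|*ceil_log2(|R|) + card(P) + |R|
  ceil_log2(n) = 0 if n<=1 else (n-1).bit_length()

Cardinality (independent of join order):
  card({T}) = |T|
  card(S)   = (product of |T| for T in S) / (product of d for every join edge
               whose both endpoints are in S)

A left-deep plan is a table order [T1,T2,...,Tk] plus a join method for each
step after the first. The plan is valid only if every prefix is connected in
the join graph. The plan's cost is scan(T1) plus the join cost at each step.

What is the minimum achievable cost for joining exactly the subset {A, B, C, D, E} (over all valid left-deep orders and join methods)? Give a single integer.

Selinger DP over subsets of {A,B,C,D,E}:
  {C}: scan cost=400, card=400
  {A}: scan cost=300, card=300
  {E}: scan cost=50, card=50
  {B}: scan cost=50, card=50
  {D}: scan cost=100, card=100
  {AC}: card=1200; try (A,nl_idx)→5200, (A,hash)→6200, (C,merge)→7300, (A,merge)→7400, (C,hash)→7800, (C,nl)→120300 …(+1); best=5200 via (A,nl_idx)
  {CE}: card=800; try (E,hash)→1400, (E,nl_idx)→3600, (C,merge)→4400, (E,merge)→4750, (C,hash)→7300, (C,nl)→20050 …(+1); best=1400 via (E,hash)
  {BC}: card=5000; try (B,hash)→1400, (C,merge)→4400, (B,merge)→4750, (C,hash)→7300, (B,nl_idx)→7800, (C,nl)→20050 …(+1); best=1400 via (B,hash)
  {CD}: card=2000; try (D,hash)→2200, (C,merge)→4900, (D,merge)→5200, (D,nl_idx)→5200, (C,hash)→7400, (C,nl)→40100 …(+1); best=2200 via (D,hash)
  {AE}: card=3000; try (E,hash)→1200, (A,merge)→3400, (A,nl_idx)→3500, (E,merge)→3650, (E,nl_idx)→5100, (A,hash)→5500 …(+2); best=1200 via (E,hash)
  {AB}: card=1500; try (B,hash)→1200, (A,nl_idx)→2000, (A,merge)→3400, (B,nl_idx)→3600, (B,merge)→3650, (A,hash)→5500 …(+2); best=1200 via (B,hash)
  {AD}: card=6000; try (D,hash)→2000, (A,merge)→3900, (D,merge)→4100, (A,hash)→5600, (A,nl_idx)→7000, (D,nl_idx)→8400 …(+2); best=2000 via (D,hash)
  {BE}: card=500; try (E,hash)→700, (B,hash)→700, (E,merge)→750, (B,merge)→750, (E,nl_idx)→850, (B,nl_idx)→850 …(+2); best=700 via (E,hash)
  {DE}: card=1250; try (E,hash)→800, (D,merge)→1200, (E,merge)→1250, (D,hash)→1500, (D,nl_idx)→1650, (E,nl_idx)→1950 …(+2); best=800 via (E,hash)
  {BD}: card=1000; try (B,hash)→800, (D,merge)→1200, (B,merge)→1250, (D,nl_idx)→1400, (D,hash)→1500, (B,nl_idx)→1700 …(+2); best=800 via (B,hash)
  {ACE}: card=480; try (E,hash)→7000, (A,hash)→7600, (A,nl_idx)→9080, (C,hash)→11400, (E,nl_idx)→12880, (A,merge)→13200 …(+5); best=7000 via (E,hash)
  {ABC}: card=1500; try (B,hash)→7000, (C,hash)→9900, (A,hash)→11800, (B,nl_idx)→13900, (B,merge)→19950, (C,merge)→23200 …(+5); best=7000 via (B,hash)
  {ACD}: card=1200; try (D,hash)→7800, (A,hash)→9600, (D,nl_idx)→14800, (C,hash)→15200, (D,merge)→20400, (A,nl_idx)→21400 …(+5); best=7800 via (D,hash)
  {BCE}: card=2000; try (B,hash)→2800, (E,hash)→7000, (B,nl_idx)→8200, (C,hash)→8400, (C,merge)→9700, (B,merge)→10550 …(+5); best=2800 via (B,hash)
  {CDE}: card=1000; try (D,hash)→3600, (E,hash)→4800, (D,nl_idx)→8000, (C,hash)→9250, (D,merge)→11000, (E,nl_idx)→15200 …(+5); best=3600 via (D,hash)
  {BCD}: card=5000; try (B,hash)→4800, (D,hash)→7800, (C,hash)→9000, (C,merge)→15800, (B,nl_idx)→19200, (B,merge)→26550 …(+5); best=4800 via (B,hash)
  {ABE}: card=3000; try (E,hash)→3300, (B,hash)→4800, (A,hash)→6600, (A,nl_idx)→8200, (A,merge)→8700, (E,nl_idx)→13200 …(+6); best=3300 via (E,hash)
  {ADE}: card=15000; try (D,hash)→5600, (A,hash)→7450, (E,hash)→8600, (A,merge)→18800, (A,nl_idx)→27050, (D,nl_idx)→37200 …(+6); best=5600 via (D,hash)
  {ABD}: card=6000; try (D,hash)→4100, (A,hash)→7200, (B,hash)→8600, (A,merge)→14800, (A,nl_idx)→15800, (D,nl_idx)→17700 …(+6); best=4100 via (D,hash)
  {BDE}: card=2500; try (E,hash)→2400, (D,hash)→2600, (B,hash)→2650, (D,merge)→6500, (D,nl_idx)→6700, (E,nl_idx)→9300 …(+6); best=2400 via (E,hash)
  {ABCE}: card=120; try (B,hash)→8080, (E,hash)→9100, (B,nl_idx)→10000, (A,hash)→10200, (B,merge)→12150, (C,hash)→13500 …(+9); best=8080 via (B,hash)
  {ACDE}: card=120; try (D,hash)→8880, (E,hash)→9600, (A,hash)→10000, (D,nl_idx)→10480, (D,merge)→12600, (A,nl_idx)→12720 …(+9); best=8880 via (D,hash)
  {ABCD}: card=300; try (B,hash)→9600, (D,hash)→9900, (A,hash)→15200, (B,nl_idx)→15300, (C,hash)→17300, (D,nl_idx)→17800 …(+9); best=9600 via (B,hash)
  {BCDE}: card=500; try (B,hash)→5200, (D,hash)→6200, (B,nl_idx)→10100, (E,hash)→10400, (C,hash)→12100, (B,merge)→14950 …(+9); best=5200 via (B,hash)
  {ABDE}: card=3000; try (D,hash)→7700, (A,hash)→10300, (E,hash)→10700, (B,hash)→21200, (D,nl_idx)→27300, (A,nl_idx)→27900 …(+10); best=7700 via (D,hash)
  {ABCDE}: card=6; try (D,nl_idx)→8926, (D,hash)→9600, (B,hash)→9600, (B,nl_idx)→9606, (A,nl_idx)→9706, (D,merge)→9840 …(+13); best=8926 via (D,nl_idx)

8926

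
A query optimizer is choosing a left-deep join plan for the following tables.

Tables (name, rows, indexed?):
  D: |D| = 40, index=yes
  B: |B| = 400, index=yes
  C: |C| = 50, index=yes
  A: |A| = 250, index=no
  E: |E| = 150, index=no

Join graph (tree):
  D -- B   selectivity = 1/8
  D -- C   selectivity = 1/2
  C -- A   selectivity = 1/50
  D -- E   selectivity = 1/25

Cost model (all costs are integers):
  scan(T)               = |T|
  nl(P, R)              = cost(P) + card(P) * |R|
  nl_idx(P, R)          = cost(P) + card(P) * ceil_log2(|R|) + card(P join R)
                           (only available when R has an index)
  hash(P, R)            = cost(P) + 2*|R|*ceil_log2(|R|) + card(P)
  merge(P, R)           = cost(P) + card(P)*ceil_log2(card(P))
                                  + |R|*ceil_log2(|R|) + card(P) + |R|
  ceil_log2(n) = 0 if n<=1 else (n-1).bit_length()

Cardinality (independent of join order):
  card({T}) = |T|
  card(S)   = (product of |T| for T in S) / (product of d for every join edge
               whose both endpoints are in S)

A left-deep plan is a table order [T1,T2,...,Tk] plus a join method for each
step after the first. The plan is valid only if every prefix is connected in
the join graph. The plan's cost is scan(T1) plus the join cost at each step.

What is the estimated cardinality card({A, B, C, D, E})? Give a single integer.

Tables in S: A(250), B(400), C(50), D(40), E(150)
Edges inside S: D-B(d=8), D-C(d=2), C-A(d=50), D-E(d=25)
numerator = 250 * 400 * 50 * 40 * 150 = 30000000000
denominator = 8 * 2 * 50 * 25 = 20000
card(S) = 30000000000 / 20000 = 1500000

1500000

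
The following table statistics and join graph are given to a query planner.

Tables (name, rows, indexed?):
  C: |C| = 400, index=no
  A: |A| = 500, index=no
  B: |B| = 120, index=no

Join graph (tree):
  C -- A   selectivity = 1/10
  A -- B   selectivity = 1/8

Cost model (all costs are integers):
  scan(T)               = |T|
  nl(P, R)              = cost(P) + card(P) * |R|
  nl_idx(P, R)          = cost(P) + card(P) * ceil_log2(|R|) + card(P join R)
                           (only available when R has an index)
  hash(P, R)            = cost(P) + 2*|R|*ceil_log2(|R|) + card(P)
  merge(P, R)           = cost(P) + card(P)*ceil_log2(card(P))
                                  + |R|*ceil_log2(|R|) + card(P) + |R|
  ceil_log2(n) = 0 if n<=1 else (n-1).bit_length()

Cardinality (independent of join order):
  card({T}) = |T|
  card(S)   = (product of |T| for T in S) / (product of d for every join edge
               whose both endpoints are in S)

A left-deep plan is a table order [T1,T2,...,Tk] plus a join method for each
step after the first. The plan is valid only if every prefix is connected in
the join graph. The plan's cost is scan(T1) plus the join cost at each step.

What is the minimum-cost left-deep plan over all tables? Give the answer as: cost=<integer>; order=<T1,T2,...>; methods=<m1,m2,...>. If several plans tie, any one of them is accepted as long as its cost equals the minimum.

cost=17380; order=A,B,C; methods=hash,hash

Selinger DP (subsets sized 1..n):
  {C}: scan cost=400, card=400
  {A}: scan cost=500, card=500
  {B}: scan cost=120, card=120
  {AC}: card=20000; try (C,hash)→8200, (A,merge)→9400, (C,merge)→9500, (A,hash)→9800, (A,nl)→200400, (C,nl)→200500; best=8200 via (C,hash)
  {AB}: card=7500; try (B,hash)→2680, (A,merge)→6080, (B,merge)→6460, (A,hash)→9240, (A,nl)→60120, (B,nl)→60500; best=2680 via (B,hash)
  {ABC}: card=300000; try (C,hash)→17380, (B,hash)→29880, (C,merge)→111680, (B,merge)→329160, (B,nl)→2408200, (C,nl)→3002680; best=17380 via (C,hash)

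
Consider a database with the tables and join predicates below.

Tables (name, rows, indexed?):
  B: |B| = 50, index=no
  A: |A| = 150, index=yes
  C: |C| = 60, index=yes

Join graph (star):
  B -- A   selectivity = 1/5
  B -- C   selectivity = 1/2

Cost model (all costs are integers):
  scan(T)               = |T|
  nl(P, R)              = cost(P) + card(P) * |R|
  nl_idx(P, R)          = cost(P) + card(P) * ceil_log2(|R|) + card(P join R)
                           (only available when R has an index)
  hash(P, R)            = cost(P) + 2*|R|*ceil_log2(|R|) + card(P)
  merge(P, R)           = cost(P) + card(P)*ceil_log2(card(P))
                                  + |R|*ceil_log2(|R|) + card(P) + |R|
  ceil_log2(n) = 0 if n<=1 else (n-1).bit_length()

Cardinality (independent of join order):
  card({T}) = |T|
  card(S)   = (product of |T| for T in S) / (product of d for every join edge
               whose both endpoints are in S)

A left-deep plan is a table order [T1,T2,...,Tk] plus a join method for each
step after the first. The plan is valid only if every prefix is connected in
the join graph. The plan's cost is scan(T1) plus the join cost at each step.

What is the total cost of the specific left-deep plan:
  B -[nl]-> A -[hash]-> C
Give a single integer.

step 1: scan B: cost=50, card=50
step 2: join A via nl
    card(P join A) = 50*150/(5) = 1500
    cost = 50 + 50*150 = 7550
step 3: join C via hash
    card(P join C) = 1500*60/(2) = 45000
    cost = 7550 + 2*60*6 + 1500 = 9770

9770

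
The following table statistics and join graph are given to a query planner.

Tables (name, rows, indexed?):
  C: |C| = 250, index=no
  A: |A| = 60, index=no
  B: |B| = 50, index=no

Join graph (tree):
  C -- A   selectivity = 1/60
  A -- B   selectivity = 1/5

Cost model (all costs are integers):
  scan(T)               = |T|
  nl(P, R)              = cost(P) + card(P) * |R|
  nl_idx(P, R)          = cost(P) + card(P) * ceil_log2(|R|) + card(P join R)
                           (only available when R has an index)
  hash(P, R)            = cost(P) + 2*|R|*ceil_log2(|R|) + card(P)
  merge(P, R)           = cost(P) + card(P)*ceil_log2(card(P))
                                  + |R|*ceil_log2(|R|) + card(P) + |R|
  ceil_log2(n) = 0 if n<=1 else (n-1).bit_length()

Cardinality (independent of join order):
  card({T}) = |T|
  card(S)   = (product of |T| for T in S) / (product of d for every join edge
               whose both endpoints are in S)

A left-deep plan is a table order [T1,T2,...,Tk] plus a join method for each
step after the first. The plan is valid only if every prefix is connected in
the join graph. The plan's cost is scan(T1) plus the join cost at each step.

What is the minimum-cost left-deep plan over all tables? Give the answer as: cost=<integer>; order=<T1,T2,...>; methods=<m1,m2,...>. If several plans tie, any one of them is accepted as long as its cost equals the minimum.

Selinger DP (subsets sized 1..n):
  {C}: scan cost=250, card=250
  {A}: scan cost=60, card=60
  {B}: scan cost=50, card=50
  {AC}: card=250; try (A,hash)→1220, (C,merge)→2730, (A,merge)→2920, (C,hash)→4120, (C,nl)→15060, (A,nl)→15250; best=1220 via (A,hash)
  {AB}: card=600; try (B,hash)→720, (A,hash)→820, (A,merge)→820, (B,merge)→830, (A,nl)→3050, (B,nl)→3060; best=720 via (B,hash)
  {ABC}: card=2500; try (B,hash)→2070, (B,merge)→3820, (C,hash)→5320, (C,merge)→9570, (B,nl)→13720, (C,nl)→150720; best=2070 via (B,hash)

cost=2070; order=C,A,B; methods=hash,hash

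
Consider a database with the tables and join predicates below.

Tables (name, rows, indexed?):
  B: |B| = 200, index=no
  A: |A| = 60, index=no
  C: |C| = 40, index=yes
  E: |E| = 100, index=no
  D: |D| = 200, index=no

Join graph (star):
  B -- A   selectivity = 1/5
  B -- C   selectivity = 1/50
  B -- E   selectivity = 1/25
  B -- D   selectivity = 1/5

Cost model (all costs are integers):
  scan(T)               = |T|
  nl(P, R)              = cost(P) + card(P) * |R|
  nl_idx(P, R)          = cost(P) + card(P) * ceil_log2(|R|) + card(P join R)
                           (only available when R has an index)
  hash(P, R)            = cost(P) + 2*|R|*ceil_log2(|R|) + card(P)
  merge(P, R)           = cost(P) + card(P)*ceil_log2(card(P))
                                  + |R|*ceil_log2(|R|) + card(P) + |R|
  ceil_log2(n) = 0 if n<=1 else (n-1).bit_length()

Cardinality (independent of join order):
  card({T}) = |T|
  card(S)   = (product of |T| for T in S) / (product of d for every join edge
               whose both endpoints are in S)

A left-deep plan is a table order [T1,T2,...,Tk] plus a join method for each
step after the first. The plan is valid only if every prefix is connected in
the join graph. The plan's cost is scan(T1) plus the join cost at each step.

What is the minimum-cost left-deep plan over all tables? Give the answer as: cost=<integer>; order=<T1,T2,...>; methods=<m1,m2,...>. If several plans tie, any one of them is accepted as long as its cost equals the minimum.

Selinger DP (subsets sized 1..n):
  {B}: scan cost=200, card=200
  {A}: scan cost=60, card=60
  {C}: scan cost=40, card=40
  {E}: scan cost=100, card=100
  {D}: scan cost=200, card=200
  {AB}: card=2400; try (A,hash)→1120, (B,merge)→2280, (A,merge)→2420, (B,hash)→3320, (B,nl)→12060, (A,nl)→12200; best=1120 via (A,hash)
  {BC}: card=160; try (C,hash)→880, (C,nl_idx)→1560, (B,merge)→2120, (C,merge)→2280, (B,hash)→3280, (B,nl)→8040 …(+1); best=880 via (C,hash)
  {BE}: card=800; try (E,hash)→1800, (B,merge)→2700, (E,merge)→2800, (B,hash)→3400, (B,nl)→20100, (E,nl)→20200; best=1800 via (E,hash)
  {BD}: card=8000; try (D,hash)→3600, (B,hash)→3600, (D,merge)→3800, (B,merge)→3800, (D,nl)→40200, (B,nl)→40200; best=3600 via (D,hash)
  {ABC}: card=1920; try (A,hash)→1760, (A,merge)→2740, (C,hash)→4000, (A,nl)→10480, (C,nl_idx)→17440, (C,merge)→32600 …(+1); best=1760 via (A,hash)
  {ABE}: card=9600; try (A,hash)→3320, (E,hash)→4920, (A,merge)→11020, (E,merge)→33120, (A,nl)→49800, (E,nl)→241120; best=3320 via (A,hash)
  {ABD}: card=96000; try (D,hash)→6720, (A,hash)→12320, (D,merge)→34120, (A,merge)→116020, (D,nl)→481120, (A,nl)→483600; best=6720 via (D,hash)
  {BCE}: card=640; try (E,hash)→2440, (C,hash)→3080, (E,merge)→3120, (C,nl_idx)→7240, (C,merge)→10880, (E,nl)→16880 …(+1); best=2440 via (E,hash)
  {BCD}: card=6400; try (D,merge)→4120, (D,hash)→4240, (C,hash)→12080, (D,nl)→32880, (C,nl_idx)→58000, (C,merge)→115880 …(+1); best=4120 via (D,merge)
  {BDE}: card=32000; try (D,hash)→5800, (D,merge)→12400, (E,hash)→13000, (E,merge)→116400, (D,nl)→161800, (E,nl)→803600; best=5800 via (D,hash)
  {ABCE}: card=7680; try (A,hash)→3800, (E,hash)→5080, (A,merge)→9900, (C,hash)→13400, (E,merge)→25600, (A,nl)→40840 …(+4); best=3800 via (A,hash)
  {ABCD}: card=76800; try (D,hash)→6880, (A,hash)→11240, (D,merge)→26600, (A,merge)→94140, (C,hash)→103200, (D,nl)→385760 …(+4); best=6880 via (D,hash)
  {ABDE}: card=384000; try (D,hash)→16120, (A,hash)→38520, (E,hash)→104120, (D,merge)→149120, (A,merge)→518220, (E,merge)→1735520 …(+3); best=16120 via (D,hash)
  {BCDE}: card=25600; try (D,hash)→6280, (D,merge)→11280, (E,hash)→11920, (C,hash)→38280, (E,merge)→94520, (D,nl)→130440 …(+4); best=6280 via (D,hash)
  {ABCDE}: card=307200; try (D,hash)→14680, (A,hash)→32600, (E,hash)→85080, (D,merge)→113120, (C,hash)→400600, (A,merge)→416300 …(+7); best=14680 via (D,hash)

cost=14680; order=B,C,E,A,D; methods=hash,hash,hash,hash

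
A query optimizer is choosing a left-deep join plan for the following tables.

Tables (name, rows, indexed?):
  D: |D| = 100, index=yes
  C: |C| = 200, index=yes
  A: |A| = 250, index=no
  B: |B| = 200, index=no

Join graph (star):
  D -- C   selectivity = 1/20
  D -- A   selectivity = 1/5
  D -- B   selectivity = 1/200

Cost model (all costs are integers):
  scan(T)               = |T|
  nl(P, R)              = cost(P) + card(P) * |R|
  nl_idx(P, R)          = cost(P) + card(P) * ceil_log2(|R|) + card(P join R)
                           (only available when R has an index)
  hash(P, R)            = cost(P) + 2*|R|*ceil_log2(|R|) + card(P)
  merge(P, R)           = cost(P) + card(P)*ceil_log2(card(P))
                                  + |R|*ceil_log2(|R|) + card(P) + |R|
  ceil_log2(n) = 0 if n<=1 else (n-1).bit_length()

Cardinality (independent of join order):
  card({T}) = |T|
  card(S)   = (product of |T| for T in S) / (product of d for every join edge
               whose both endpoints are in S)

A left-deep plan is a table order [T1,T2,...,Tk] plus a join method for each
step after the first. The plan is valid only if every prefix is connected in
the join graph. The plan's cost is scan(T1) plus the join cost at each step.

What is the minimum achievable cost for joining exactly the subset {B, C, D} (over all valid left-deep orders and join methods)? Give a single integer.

Selinger DP over subsets of {B,C,D}:
  {D}: scan cost=100, card=100
  {C}: scan cost=200, card=200
  {B}: scan cost=200, card=200
  {CD}: card=1000; try (D,hash)→1800, (C,nl_idx)→1900, (D,nl_idx)→2600, (C,merge)→2700, (D,merge)→2800, (C,hash)→3400 …(+2); best=1800 via (D,hash)
  {BD}: card=100; try (D,nl_idx)→1700, (D,hash)→1800, (B,merge)→2700, (D,merge)→2800, (B,hash)→3400, (B,nl)→20100 …(+1); best=1700 via (D,nl_idx)
  {BCD}: card=1000; try (C,nl_idx)→3500, (C,merge)→4300, (C,hash)→5000, (B,hash)→6000, (B,merge)→14600, (C,nl)→21700 …(+1); best=3500 via (C,nl_idx)

3500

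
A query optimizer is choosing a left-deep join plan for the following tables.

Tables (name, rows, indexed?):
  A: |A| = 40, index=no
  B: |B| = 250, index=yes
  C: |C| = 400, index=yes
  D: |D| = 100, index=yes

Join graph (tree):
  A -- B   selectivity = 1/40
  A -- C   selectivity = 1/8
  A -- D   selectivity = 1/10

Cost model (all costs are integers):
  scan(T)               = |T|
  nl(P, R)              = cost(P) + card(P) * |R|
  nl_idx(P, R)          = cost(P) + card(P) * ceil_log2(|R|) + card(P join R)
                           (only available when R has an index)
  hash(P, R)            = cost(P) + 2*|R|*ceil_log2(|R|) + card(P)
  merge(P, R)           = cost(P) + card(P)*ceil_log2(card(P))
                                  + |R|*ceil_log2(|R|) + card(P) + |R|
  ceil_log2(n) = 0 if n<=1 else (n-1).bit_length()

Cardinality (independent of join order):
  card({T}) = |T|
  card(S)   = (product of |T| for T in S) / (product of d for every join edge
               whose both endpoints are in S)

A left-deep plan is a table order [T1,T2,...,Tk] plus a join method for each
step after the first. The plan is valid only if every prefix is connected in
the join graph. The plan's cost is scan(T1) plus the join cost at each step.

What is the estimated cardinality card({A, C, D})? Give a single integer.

20000

Tables in S: A(40), C(400), D(100)
Edges inside S: A-C(d=8), A-D(d=10)
numerator = 40 * 400 * 100 = 1600000
denominator = 8 * 10 = 80
card(S) = 1600000 / 80 = 20000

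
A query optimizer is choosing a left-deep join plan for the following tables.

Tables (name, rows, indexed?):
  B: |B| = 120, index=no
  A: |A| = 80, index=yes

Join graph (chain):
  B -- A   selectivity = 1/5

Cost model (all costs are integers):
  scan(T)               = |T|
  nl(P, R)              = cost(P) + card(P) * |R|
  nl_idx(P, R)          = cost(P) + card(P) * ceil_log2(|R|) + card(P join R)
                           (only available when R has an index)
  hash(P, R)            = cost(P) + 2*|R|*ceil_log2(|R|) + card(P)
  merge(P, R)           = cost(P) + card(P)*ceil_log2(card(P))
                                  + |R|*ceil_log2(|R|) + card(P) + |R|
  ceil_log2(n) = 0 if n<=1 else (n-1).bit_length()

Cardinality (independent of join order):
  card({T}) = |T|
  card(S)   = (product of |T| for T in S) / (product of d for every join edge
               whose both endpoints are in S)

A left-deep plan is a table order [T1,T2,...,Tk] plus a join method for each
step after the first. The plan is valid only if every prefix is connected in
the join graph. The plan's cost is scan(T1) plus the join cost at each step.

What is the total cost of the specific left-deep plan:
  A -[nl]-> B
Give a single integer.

9680

step 1: scan A: cost=80, card=80
step 2: join B via nl
    card(P join B) = 80*120/(5) = 1920
    cost = 80 + 80*120 = 9680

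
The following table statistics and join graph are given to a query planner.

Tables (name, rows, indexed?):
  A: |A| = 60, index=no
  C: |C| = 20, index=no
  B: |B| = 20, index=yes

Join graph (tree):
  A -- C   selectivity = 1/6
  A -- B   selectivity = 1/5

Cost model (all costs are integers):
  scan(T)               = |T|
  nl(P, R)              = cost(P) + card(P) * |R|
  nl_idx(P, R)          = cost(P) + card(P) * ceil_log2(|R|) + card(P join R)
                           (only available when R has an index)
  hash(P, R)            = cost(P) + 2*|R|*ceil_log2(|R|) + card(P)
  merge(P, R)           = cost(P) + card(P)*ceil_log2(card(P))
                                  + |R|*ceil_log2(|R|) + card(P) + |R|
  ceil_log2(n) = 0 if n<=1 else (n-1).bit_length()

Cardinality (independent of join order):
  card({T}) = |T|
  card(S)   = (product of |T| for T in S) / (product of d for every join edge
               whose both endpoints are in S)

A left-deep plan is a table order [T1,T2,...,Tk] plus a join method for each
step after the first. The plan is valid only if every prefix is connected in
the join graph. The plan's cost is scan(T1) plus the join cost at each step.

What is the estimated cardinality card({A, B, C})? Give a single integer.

800

Tables in S: A(60), B(20), C(20)
Edges inside S: A-C(d=6), A-B(d=5)
numerator = 60 * 20 * 20 = 24000
denominator = 6 * 5 = 30
card(S) = 24000 / 30 = 800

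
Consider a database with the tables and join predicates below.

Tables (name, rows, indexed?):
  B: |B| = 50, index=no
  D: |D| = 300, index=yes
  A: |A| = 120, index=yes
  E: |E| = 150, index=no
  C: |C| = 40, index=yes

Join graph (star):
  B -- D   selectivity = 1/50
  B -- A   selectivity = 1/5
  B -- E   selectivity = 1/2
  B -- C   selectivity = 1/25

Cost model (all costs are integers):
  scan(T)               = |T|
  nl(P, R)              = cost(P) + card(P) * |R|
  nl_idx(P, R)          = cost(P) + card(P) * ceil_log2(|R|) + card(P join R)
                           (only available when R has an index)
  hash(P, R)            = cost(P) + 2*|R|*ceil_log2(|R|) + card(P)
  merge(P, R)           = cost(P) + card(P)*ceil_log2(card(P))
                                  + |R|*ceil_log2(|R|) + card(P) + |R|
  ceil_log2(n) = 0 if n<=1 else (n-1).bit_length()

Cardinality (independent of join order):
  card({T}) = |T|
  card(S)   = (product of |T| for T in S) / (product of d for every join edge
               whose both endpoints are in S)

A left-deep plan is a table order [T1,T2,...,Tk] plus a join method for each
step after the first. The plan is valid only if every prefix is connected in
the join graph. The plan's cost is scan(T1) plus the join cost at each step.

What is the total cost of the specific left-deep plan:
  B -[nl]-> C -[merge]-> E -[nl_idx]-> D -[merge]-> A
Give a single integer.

707000

step 1: scan B: cost=50, card=50
step 2: join C via nl
    card(P join C) = 50*40/(25) = 80
    cost = 50 + 50*40 = 2050
step 3: join E via merge
    card(P join E) = 80*150/(2) = 6000
    cost = 2050 + 80*7 + 150*8 + 80 + 150 = 4040
step 4: join D via nl_idx
    card(P join D) = 6000*300/(50) = 36000
    cost = 4040 + 6000*9 + 36000 = 94040
step 5: join A via merge
    card(P join A) = 36000*120/(5) = 864000
    cost = 94040 + 36000*16 + 120*7 + 36000 + 120 = 707000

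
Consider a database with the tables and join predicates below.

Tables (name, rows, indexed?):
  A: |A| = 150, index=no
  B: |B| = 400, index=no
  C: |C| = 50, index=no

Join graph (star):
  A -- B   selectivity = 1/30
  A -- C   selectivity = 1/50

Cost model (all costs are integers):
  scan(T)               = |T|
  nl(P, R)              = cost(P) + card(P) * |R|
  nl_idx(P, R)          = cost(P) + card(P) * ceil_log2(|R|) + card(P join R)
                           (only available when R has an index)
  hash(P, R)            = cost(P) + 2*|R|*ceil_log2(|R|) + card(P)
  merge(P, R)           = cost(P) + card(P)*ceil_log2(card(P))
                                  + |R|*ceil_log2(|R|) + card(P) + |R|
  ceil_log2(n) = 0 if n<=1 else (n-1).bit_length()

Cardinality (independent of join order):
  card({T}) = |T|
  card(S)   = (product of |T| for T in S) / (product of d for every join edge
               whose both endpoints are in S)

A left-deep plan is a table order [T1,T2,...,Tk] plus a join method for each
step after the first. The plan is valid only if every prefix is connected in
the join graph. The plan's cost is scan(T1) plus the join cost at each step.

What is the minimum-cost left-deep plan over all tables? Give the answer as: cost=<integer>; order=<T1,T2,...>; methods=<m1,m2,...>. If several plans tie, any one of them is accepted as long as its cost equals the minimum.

cost=5800; order=B,A,C; methods=hash,hash

Selinger DP (subsets sized 1..n):
  {A}: scan cost=150, card=150
  {B}: scan cost=400, card=400
  {C}: scan cost=50, card=50
  {AB}: card=2000; try (A,hash)→3200, (B,merge)→5500, (A,merge)→5750, (B,hash)→7500, (B,nl)→60150, (A,nl)→60400; best=3200 via (A,hash)
  {AC}: card=150; try (C,hash)→900, (A,merge)→1750, (C,merge)→1850, (A,hash)→2500, (A,nl)→7550, (C,nl)→7650; best=900 via (C,hash)
  {ABC}: card=2000; try (C,hash)→5800, (B,merge)→6250, (B,hash)→8250, (C,merge)→27550, (B,nl)→60900, (C,nl)→103200; best=5800 via (C,hash)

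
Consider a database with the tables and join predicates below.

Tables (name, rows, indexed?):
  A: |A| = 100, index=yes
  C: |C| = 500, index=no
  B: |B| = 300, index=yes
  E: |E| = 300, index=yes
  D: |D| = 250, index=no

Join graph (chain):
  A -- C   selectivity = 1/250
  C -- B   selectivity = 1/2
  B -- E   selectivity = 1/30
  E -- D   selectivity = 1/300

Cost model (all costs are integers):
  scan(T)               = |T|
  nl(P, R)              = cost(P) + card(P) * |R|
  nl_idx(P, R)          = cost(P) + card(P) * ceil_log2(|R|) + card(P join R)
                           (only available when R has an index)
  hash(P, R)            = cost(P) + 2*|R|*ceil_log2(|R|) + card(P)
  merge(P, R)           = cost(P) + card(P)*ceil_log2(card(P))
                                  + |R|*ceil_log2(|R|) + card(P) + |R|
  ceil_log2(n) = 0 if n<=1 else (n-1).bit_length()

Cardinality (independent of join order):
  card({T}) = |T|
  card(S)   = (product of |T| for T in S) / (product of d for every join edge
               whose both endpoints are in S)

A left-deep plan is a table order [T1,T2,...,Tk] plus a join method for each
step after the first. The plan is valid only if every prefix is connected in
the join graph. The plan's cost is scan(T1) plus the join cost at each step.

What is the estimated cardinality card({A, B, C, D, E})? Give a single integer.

Tables in S: A(100), B(300), C(500), D(250), E(300)
Edges inside S: A-C(d=250), C-B(d=2), B-E(d=30), E-D(d=300)
numerator = 100 * 300 * 500 * 250 * 300 = 1125000000000
denominator = 250 * 2 * 30 * 300 = 4500000
card(S) = 1125000000000 / 4500000 = 250000

250000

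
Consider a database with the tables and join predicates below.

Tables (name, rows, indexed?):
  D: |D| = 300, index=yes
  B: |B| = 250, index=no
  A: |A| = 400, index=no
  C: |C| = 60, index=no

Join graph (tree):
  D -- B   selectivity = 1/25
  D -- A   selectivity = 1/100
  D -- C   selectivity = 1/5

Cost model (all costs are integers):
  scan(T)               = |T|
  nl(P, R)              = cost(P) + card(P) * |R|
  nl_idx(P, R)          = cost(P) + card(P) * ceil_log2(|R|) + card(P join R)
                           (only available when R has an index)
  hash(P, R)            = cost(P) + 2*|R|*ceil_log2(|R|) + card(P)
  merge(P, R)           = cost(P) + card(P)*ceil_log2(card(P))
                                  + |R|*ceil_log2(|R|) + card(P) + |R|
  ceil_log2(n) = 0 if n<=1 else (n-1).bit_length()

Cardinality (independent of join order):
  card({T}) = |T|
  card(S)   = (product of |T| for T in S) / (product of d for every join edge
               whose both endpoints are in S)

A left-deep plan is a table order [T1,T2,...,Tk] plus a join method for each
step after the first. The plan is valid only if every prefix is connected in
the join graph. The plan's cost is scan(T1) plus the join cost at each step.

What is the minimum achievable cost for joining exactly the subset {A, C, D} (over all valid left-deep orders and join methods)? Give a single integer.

Selinger DP over subsets of {A,C,D}:
  {D}: scan cost=300, card=300
  {A}: scan cost=400, card=400
  {C}: scan cost=60, card=60
  {AD}: card=1200; try (D,nl_idx)→5200, (D,hash)→6200, (A,merge)→7300, (D,merge)→7400, (A,hash)→7800, (A,nl)→120300 …(+1); best=5200 via (D,nl_idx)
  {CD}: card=3600; try (C,hash)→1320, (D,merge)→3480, (C,merge)→3720, (D,nl_idx)→4200, (D,hash)→5520, (D,nl)→18060 …(+1); best=1320 via (C,hash)
  {ACD}: card=14400; try (C,hash)→7120, (A,hash)→12120, (C,merge)→20020, (A,merge)→52120, (C,nl)→77200, (A,nl)→1441320; best=7120 via (C,hash)

7120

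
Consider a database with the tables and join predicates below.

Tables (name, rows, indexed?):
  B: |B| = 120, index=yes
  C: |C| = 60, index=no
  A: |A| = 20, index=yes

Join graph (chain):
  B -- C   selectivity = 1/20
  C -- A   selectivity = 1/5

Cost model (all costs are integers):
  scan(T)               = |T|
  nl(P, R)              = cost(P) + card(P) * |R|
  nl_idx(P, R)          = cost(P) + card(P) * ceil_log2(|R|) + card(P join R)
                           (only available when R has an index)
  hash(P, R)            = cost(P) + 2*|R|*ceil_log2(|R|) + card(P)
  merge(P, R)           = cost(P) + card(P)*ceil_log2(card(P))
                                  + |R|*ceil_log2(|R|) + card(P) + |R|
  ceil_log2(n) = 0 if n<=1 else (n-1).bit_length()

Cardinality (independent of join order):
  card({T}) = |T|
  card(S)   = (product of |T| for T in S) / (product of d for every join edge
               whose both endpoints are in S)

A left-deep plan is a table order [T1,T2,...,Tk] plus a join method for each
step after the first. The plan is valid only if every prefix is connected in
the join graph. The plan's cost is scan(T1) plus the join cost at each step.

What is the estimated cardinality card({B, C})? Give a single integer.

Tables in S: B(120), C(60)
Edges inside S: B-C(d=20)
numerator = 120 * 60 = 7200
denominator = 20 = 20
card(S) = 7200 / 20 = 360

360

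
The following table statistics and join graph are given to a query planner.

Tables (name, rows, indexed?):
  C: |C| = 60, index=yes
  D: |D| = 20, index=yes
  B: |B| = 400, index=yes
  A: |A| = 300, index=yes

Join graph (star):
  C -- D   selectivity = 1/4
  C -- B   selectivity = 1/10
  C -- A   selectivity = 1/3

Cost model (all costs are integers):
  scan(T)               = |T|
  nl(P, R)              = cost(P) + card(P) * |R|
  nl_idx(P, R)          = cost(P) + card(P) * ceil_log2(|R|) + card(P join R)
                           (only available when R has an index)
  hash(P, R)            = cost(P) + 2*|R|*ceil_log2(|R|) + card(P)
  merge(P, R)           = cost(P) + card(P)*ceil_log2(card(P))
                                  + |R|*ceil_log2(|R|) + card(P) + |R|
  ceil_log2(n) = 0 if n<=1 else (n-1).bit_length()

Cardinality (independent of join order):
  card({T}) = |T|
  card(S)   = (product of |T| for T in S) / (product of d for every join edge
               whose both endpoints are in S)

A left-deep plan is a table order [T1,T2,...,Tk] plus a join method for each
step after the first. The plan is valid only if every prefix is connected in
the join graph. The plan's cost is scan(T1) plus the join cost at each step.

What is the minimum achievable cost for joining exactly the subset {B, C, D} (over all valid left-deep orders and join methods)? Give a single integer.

Selinger DP over subsets of {B,C,D}:
  {C}: scan cost=60, card=60
  {D}: scan cost=20, card=20
  {B}: scan cost=400, card=400
  {CD}: card=300; try (D,hash)→320, (C,nl_idx)→440, (C,merge)→560, (D,merge)→600, (D,nl_idx)→660, (C,hash)→760 …(+2); best=320 via (D,hash)
  {BC}: card=2400; try (C,hash)→1520, (B,nl_idx)→3000, (B,merge)→4480, (C,merge)→4820, (C,nl_idx)→5200, (B,hash)→7320 …(+2); best=1520 via (C,hash)
  {BCD}: card=12000; try (D,hash)→4120, (B,merge)→7320, (B,hash)→7820, (B,nl_idx)→15020, (D,nl_idx)→25520, (D,merge)→32840 …(+2); best=4120 via (D,hash)

4120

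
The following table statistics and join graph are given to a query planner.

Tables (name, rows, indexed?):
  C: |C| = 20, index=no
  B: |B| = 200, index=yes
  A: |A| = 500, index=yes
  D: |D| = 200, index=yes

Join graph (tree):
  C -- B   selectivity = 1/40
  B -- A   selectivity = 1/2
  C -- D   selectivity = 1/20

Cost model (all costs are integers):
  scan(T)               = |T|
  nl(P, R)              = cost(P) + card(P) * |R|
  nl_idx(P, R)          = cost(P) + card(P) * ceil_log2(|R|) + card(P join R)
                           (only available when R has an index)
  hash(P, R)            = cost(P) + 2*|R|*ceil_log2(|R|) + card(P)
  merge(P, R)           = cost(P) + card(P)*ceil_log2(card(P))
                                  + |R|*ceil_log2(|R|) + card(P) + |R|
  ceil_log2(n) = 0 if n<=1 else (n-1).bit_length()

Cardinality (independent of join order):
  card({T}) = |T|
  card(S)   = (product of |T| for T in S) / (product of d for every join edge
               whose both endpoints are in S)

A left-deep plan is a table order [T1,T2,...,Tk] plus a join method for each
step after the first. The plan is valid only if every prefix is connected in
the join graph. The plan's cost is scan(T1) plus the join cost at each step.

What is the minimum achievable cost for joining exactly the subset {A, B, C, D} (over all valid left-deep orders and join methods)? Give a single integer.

Selinger DP over subsets of {A,B,C,D}:
  {C}: scan cost=20, card=20
  {B}: scan cost=200, card=200
  {A}: scan cost=500, card=500
  {D}: scan cost=200, card=200
  {BC}: card=100; try (B,nl_idx)→280, (C,hash)→600, (B,merge)→1940, (C,merge)→2120, (B,hash)→3240, (B,nl)→4020 …(+1); best=280 via (B,nl_idx)
  {CD}: card=200; try (D,nl_idx)→380, (C,hash)→600, (D,merge)→1940, (C,merge)→2120, (D,hash)→3240, (D,nl)→4020 …(+1); best=380 via (D,nl_idx)
  {AB}: card=50000; try (B,hash)→4200, (A,merge)→7000, (B,merge)→7300, (A,hash)→9400, (A,nl_idx)→52000, (B,nl_idx)→54500 …(+2); best=4200 via (B,hash)
  {ABC}: card=25000; try (A,merge)→6080, (A,hash)→9380, (A,nl_idx)→26180, (A,nl)→50280, (C,hash)→54400, (C,merge)→854320 …(+1); best=6080 via (A,merge)
  {BCD}: card=1000; try (D,nl_idx)→2080, (D,merge)→2880, (B,nl_idx)→2980, (D,hash)→3580, (B,hash)→3780, (B,merge)→3980 …(+2); best=2080 via (D,nl_idx)
  {ABCD}: card=250000; try (A,hash)→12080, (A,merge)→18080, (D,hash)→34280, (A,nl_idx)→261080, (D,merge)→407880, (D,nl_idx)→456080 …(+2); best=12080 via (A,hash)

12080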